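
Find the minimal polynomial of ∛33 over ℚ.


∛33 satisfies x³ - 33 = 0, irreducible over ℚ (no rational root; 33 is not a perfect cube)

Minimal polynomial: x³ - 33


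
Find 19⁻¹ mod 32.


Use the extended Euclidean algorithm to write 1 = 19·s + 32·t; then s mod 32 is the inverse.
Euclidean algorithm:
  19 = 0·32 + 19
  32 = 1·19 + 13
  19 = 1·13 + 6
  13 = 2·6 + 1
  6 = 6·1 + 0
gcd(19,32) = 1
Back-substitution gives: 19·(-5) + 32·(3) = 1
So 19⁻¹ ≡ -5 ≡ 27 (mod 32)
Check: 19 × 27 = 513 ≡ 1 (mod 32) ✓

19⁻¹ ≡ 27 (mod 32)


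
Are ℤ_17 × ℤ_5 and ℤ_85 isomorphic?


Comparing ℤ_17 × ℤ_5 and ℤ_85:
gcd(17,5) = 1, so ℤ_17 × ℤ_5 ≅ ℤ_85 (CRT)

Yes, ℤ_17 × ℤ_5 ≅ ℤ_85


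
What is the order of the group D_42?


|D_n| = 2n (n rotations and n reflections)
|D_42| = 2×42 = 84

|D_42| = 84


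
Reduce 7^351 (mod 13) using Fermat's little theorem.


Fermat's little theorem: if p is prime and gcd(a,p)=1, then a^(p-1) ≡ 1 (mod p)
p = 13 is prime, gcd(7,13) = 1
Reduce exponent: 351 mod 12 = 3
So 7^351 ≡ 7^3 (mod 13)
7^3 mod 13 = 5

7^351 ≡ 5 (mod 13)


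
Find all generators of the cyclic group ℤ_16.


g generates ℤ_n iff gcd(g,n) = 1
Checking each g ∈ {1,...,15}:
gcd(1,16) = 1
gcd(2,16) = 2
gcd(3,16) = 1
gcd(4,16) = 4
gcd(5,16) = 1
gcd(6,16) = 2
gcd(7,16) = 1
gcd(8,16) = 8
gcd(9,16) = 1
gcd(10,16) = 2
gcd(11,16) = 1
gcd(12,16) = 4
gcd(13,16) = 1
gcd(14,16) = 2
gcd(15,16) = 1
Generators: {1, 3, 5, 7, 9, 11, 13, 15}
Number of generators = φ(16) = 8

Generators of ℤ_16 = {1, 3, 5, 7, 9, 11, 13, 15}


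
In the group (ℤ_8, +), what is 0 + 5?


Operation: addition mod 8
0 + 5 = (a + b) mod 8 with a = 0, b = 5

0 + 5 = 5


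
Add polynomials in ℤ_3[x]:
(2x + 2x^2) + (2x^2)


Add coefficients mod 3:
x^0: 0 + 0 = 0 (mod 3)
x^1: 2 + 0 = 2 (mod 3)
x^2: 2 + 2 = 1 (mod 3)
Result: 2x + x^2

f + g = 2x + x^2


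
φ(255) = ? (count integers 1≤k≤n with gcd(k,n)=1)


Factor n: 255 = 3 × 5 × 17
φ(n) = n · ∏(1 - 1/p) over distinct primes p | n
φ(255) = 255 · (1 - 1/3) · (1 - 1/5) · (1 - 1/17) = 128

φ(255) = 128


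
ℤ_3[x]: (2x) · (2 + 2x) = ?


Expand and collect like terms; reduce coefficients mod 3:
x^0: 0·2 = 0 ≡ 0 (mod 3)
x^1: 0·2 + 2·2 = 4 ≡ 1 (mod 3)
x^2: 2·2 = 4 ≡ 1 (mod 3)
Result: x + x^2

f · g = x + x^2


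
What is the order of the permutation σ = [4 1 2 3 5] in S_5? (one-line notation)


Cycle decomposition: (1 4 3 2)
Cycle lengths: 4
Order = lcm(4) = 4

ord(σ) = 4


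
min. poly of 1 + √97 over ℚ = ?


Let α = 1 + √97. Then α - 1 = √97, so (α - 1)² = 97, giving α² - 2α - 96 = 0. Degree 2 and α ∉ ℚ, so this is the minimal polynomial.

Minimal polynomial: x² - 2x - 96


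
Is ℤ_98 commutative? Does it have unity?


ℤ_98 is a commutative ring with unity 1; 98 = 2×49 is composite, so 2·49 ≡ 0 gives zero divisors (not an integral domain)
Commutative: Yes
Integral domain: No
Has unity: Yes

ℤ_98: Commutative=Yes, Unity=Yes


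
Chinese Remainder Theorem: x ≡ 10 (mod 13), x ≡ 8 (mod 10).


m₁ = 13, m₂ = 10, gcd = 1, so CRT applies. M = m₁·m₂ = 130
Let M₁ = M/m₁ = 10, M₂ = M/m₂ = 13
Find y₁ ≡ M₁⁻¹ (mod m₁): 10⁻¹ ≡ 4 (mod 13)
Find y₂ ≡ M₂⁻¹ (mod m₂): 13⁻¹ ≡ 7 (mod 10)
x = a₁·M₁·y₁ + a₂·M₂·y₂ = 10·10·4 + 8·13·7 = 1128
Reduce mod 130: x ≡ 88
Check: 88 mod 13 = 10 ✓, 88 mod 10 = 8 ✓

x ≡ 88 (mod 130)


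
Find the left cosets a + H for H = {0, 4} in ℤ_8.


H = {0, 4}, |H| = 2
Number of cosets = |G|/|H| = 8/2 = 4
0 + H = {0, 4}
1 + H = {1, 5}
2 + H = {2, 6}
3 + H = {3, 7}

Cosets: 0+H={0,4}; 1+H={1,5}; 2+H={2,6}; 3+H={3,7}


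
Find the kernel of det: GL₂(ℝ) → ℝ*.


Kernel = preimage of identity
ker(det) = {A | det(A) = 1} = SL₂(ℝ)

ker(det) = SL₂(ℝ)


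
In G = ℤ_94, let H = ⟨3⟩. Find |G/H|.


|⟨3⟩| = n / gcd(3, 94) = 94 / 1 = 94
H is normal (ℤ_94 is abelian).
|G/H| = |G| / |H| = 94 / 94 = 1

|G/H| = 1


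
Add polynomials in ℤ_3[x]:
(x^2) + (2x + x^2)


Add coefficients mod 3:
x^0: 0 + 0 = 0 (mod 3)
x^1: 0 + 2 = 2 (mod 3)
x^2: 1 + 1 = 2 (mod 3)
Result: 2x + 2x^2

f + g = 2x + 2x^2


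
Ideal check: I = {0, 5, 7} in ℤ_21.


Check ideal conditions for I = {0, 5, 7} in ℤ_21:
(1) I is an additive subgroup? No
(2) For r ∈ ℤ_21 and a ∈ I: r·a ∈ I? No  [counterexample: r=2, a=5, r·a mod 21 = 10 ∉ I]

No, I is not an ideal of ℤ_21


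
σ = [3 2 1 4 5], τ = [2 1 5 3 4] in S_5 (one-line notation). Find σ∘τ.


σ∘τ: apply τ first, then σ
1 →τ 2 →σ 2
2 →τ 1 →σ 3
3 →τ 5 →σ 5
4 →τ 3 →σ 1
5 →τ 4 →σ 4

σ∘τ = [2 3 5 1 4]


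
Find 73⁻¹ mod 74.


Use the extended Euclidean algorithm to write 1 = 73·s + 74·t; then s mod 74 is the inverse.
Euclidean algorithm:
  73 = 0·74 + 73
  74 = 1·73 + 1
  73 = 73·1 + 0
gcd(73,74) = 1
Back-substitution gives: 73·(-1) + 74·(1) = 1
So 73⁻¹ ≡ -1 ≡ 73 (mod 74)
Check: 73 × 73 = 5329 ≡ 1 (mod 74) ✓

73⁻¹ ≡ 73 (mod 74)


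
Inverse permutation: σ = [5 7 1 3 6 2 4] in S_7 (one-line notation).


To find σ⁻¹, swap domain and range:
σ(1) = 5 → σ⁻¹(5) = 1
σ(2) = 7 → σ⁻¹(7) = 2
σ(3) = 1 → σ⁻¹(1) = 3
σ(4) = 3 → σ⁻¹(3) = 4
σ(5) = 6 → σ⁻¹(6) = 5
σ(6) = 2 → σ⁻¹(2) = 6
σ(7) = 4 → σ⁻¹(4) = 7

σ⁻¹ = [3 6 4 7 1 5 2]


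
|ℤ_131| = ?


ℤ_n has n elements.

|ℤ_131| = 131


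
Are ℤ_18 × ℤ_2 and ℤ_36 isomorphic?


Comparing ℤ_18 × ℤ_2 and ℤ_36:
gcd(18,2) = 2 ≠ 1. Max element order in ℤ_18×ℤ_2 is lcm(18,2) = 18 < 36, so it has no element of order 36

No, ℤ_18 × ℤ_2 ≇ ℤ_36


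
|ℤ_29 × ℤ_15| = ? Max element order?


|ℤ_29 × ℤ_15| = 29 × 15 = 435
Max element order = lcm(29,15) = 435
Cyclic? Yes (gcd=1)

|ℤ_29×ℤ_15| = 435, max element order = 435


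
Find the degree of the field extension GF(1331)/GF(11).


GF(1331) = GF(11^3), so the extension degree is 3

[GF(1331)/GF(11)] = 3


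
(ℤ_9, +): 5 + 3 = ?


Operation: addition mod 9
5 + 3 = (a + b) mod 9 with a = 5, b = 3

5 + 3 = 8


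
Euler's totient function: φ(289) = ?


Factor n: 289 = 17^2
φ(n) = n · ∏(1 - 1/p) over distinct primes p | n
φ(289) = 289 · (1 - 1/17) = 272

φ(289) = 272


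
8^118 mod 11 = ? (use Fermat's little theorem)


Fermat's little theorem: if p is prime and gcd(a,p)=1, then a^(p-1) ≡ 1 (mod p)
p = 11 is prime, gcd(8,11) = 1
Reduce exponent: 118 mod 10 = 8
So 8^118 ≡ 8^8 (mod 11)
8^8 mod 11 = 5

8^118 ≡ 5 (mod 11)


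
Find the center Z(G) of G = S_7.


Z(G) = {g ∈ G | gx = xg for all x ∈ G}
S_n is non-abelian for n ≥ 3; Z(S_7) is trivial

Z(S_7) = {e}


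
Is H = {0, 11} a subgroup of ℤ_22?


Subgroup test for H = {0, 11} in (ℤ_22, +):
(1) 0 ∈ H? Yes
(2) Closure: for all a,b ∈ H, (a+b) mod 22 ∈ H? Yes
(3) Inverses: for all a ∈ H, -a mod 22 ∈ H? Yes

Yes, H is a subgroup of ℤ_22


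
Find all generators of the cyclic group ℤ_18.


g generates ℤ_n iff gcd(g,n) = 1
Prime factors of 18: 2, 3
Generators are g ∈ {1,...,17} not divisible by any of these primes.
Generators: {1, 5, 7, 11, 13, 17}
Number of generators = φ(18) = 6

Generators of ℤ_18 = {1, 5, 7, 11, 13, 17}


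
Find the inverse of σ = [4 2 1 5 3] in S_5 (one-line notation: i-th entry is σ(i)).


To find σ⁻¹, swap domain and range:
σ(1) = 4 → σ⁻¹(4) = 1
σ(2) = 2 → σ⁻¹(2) = 2
σ(3) = 1 → σ⁻¹(1) = 3
σ(4) = 5 → σ⁻¹(5) = 4
σ(5) = 3 → σ⁻¹(3) = 5

σ⁻¹ = [3 2 5 1 4]


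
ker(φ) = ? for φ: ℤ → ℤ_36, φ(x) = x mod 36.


Kernel = preimage of identity
ker(φ) = {x ∈ ℤ : x ≡ 0 (mod 36)} = 36ℤ = {0, ±36, ±72, ...}

ker(φ) = 36ℤ


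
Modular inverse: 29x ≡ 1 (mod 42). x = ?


Use the extended Euclidean algorithm to write 1 = 29·s + 42·t; then s mod 42 is the inverse.
Euclidean algorithm:
  29 = 0·42 + 29
  42 = 1·29 + 13
  29 = 2·13 + 3
  13 = 4·3 + 1
  3 = 3·1 + 0
gcd(29,42) = 1
Back-substitution gives: 29·(-13) + 42·(9) = 1
So 29⁻¹ ≡ -13 ≡ 29 (mod 42)
Check: 29 × 29 = 841 ≡ 1 (mod 42) ✓

29⁻¹ ≡ 29 (mod 42)


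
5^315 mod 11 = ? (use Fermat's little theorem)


Fermat's little theorem: if p is prime and gcd(a,p)=1, then a^(p-1) ≡ 1 (mod p)
p = 11 is prime, gcd(5,11) = 1
Reduce exponent: 315 mod 10 = 5
So 5^315 ≡ 5^5 (mod 11)
5^5 mod 11 = 1

5^315 ≡ 1 (mod 11)


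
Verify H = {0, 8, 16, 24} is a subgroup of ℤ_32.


Subgroup test for H = {0, 8, 16, 24} in (ℤ_32, +):
(1) 0 ∈ H? Yes
(2) Closure: for all a,b ∈ H, (a+b) mod 32 ∈ H? Yes
(3) Inverses: for all a ∈ H, -a mod 32 ∈ H? Yes

Yes, H is a subgroup of ℤ_32


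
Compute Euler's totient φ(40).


Factor n: 40 = 2^3 × 5
φ(n) = n · ∏(1 - 1/p) over distinct primes p | n
φ(40) = 40 · (1 - 1/2) · (1 - 1/5) = 16

φ(40) = 16


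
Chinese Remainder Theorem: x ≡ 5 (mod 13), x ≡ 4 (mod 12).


m₁ = 13, m₂ = 12, gcd = 1, so CRT applies. M = m₁·m₂ = 156
Let M₁ = M/m₁ = 12, M₂ = M/m₂ = 13
Find y₁ ≡ M₁⁻¹ (mod m₁): 12⁻¹ ≡ 12 (mod 13)
Find y₂ ≡ M₂⁻¹ (mod m₂): 13⁻¹ ≡ 1 (mod 12)
x = a₁·M₁·y₁ + a₂·M₂·y₂ = 5·12·12 + 4·13·1 = 772
Reduce mod 156: x ≡ 148
Check: 148 mod 13 = 5 ✓, 148 mod 12 = 4 ✓

x ≡ 148 (mod 156)


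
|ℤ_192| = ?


ℤ_n has n elements.

|ℤ_192| = 192


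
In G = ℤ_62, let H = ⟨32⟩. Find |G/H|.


|⟨32⟩| = n / gcd(32, 62) = 62 / 2 = 31
H is normal (ℤ_62 is abelian).
|G/H| = |G| / |H| = 62 / 31 = 2

|G/H| = 2


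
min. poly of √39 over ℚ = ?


√39 satisfies x² - 39 = 0, irreducible over ℚ since 39 is squarefree

Minimal polynomial: x² - 39


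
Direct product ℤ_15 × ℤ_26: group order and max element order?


|ℤ_15 × ℤ_26| = 15 × 26 = 390
Max element order = lcm(15,26) = 390
Cyclic? Yes (gcd=1)

|ℤ_15×ℤ_26| = 390, max element order = 390


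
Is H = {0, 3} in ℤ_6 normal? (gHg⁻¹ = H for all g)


H = {0, 3} in ℤ_6
ℤ_6 is abelian; every subgroup of an abelian group is normal

Yes, normal subgroup


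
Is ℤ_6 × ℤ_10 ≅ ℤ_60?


Comparing ℤ_6 × ℤ_10 and ℤ_60:
gcd(6,10) = 2 ≠ 1. Max element order in ℤ_6×ℤ_10 is lcm(6,10) = 30 < 60, so it has no element of order 60

No, ℤ_6 × ℤ_10 ≇ ℤ_60


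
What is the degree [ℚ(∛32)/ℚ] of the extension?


∛32 has minimal polynomial x³ - 32 (irreducible over ℚ since 32 is not a perfect cube)

[ℚ(∛32)/ℚ] = 3


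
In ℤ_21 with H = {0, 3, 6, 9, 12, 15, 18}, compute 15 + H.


15 + H = {15 + h (mod 21) : h ∈ H}
15+0=15, 15+3=18, 15+6=0, 15+9=3, 15+12=6, 15+15=9, 15+18=12
15 + H = {0, 3, 6, 9, 12, 15, 18} = 0 + H

15 + H = {0, 3, 6, 9, 12, 15, 18}


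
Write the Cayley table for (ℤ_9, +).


Elements: {0, 1, 2, 3, 4, 5, 6, 7, 8}
Operation: addition mod 9
Entry (a, b) = (a + b) mod 9

Cayley table:
  | 0 | 1 | 2 | 3 | 4 | 5 | 6 | 7 | 8
0 | 0 | 1 | 2 | 3 | 4 | 5 | 6 | 7 | 8
1 | 1 | 2 | 3 | 4 | 5 | 6 | 7 | 8 | 0
2 | 2 | 3 | 4 | 5 | 6 | 7 | 8 | 0 | 1
3 | 3 | 4 | 5 | 6 | 7 | 8 | 0 | 1 | 2
4 | 4 | 5 | 6 | 7 | 8 | 0 | 1 | 2 | 3
5 | 5 | 6 | 7 | 8 | 0 | 1 | 2 | 3 | 4
6 | 6 | 7 | 8 | 0 | 1 | 2 | 3 | 4 | 5
7 | 7 | 8 | 0 | 1 | 2 | 3 | 4 | 5 | 6
8 | 8 | 0 | 1 | 2 | 3 | 4 | 5 | 6 | 7


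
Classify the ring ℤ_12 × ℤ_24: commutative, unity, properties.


Direct product ring; commutative with unity (1,1); but (1,0)·(0,1) = (0,0) gives zero divisors, so not an integral domain
Commutative: Yes
Integral domain: No
Has unity: Yes

ℤ_12 × ℤ_24: Commutative=Yes, Unity=Yes


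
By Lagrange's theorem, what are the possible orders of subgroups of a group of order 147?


Lagrange's theorem: |H| divides |G|
|G| = 147
Divisors of 147: 1, 3, 7, 21, 49, 147

Possible subgroup orders: {1, 3, 7, 21, 49, 147}


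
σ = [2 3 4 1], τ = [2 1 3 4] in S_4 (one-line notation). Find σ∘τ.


σ∘τ: apply τ first, then σ
1 →τ 2 →σ 3
2 →τ 1 →σ 2
3 →τ 3 →σ 4
4 →τ 4 →σ 1

σ∘τ = [3 2 4 1]


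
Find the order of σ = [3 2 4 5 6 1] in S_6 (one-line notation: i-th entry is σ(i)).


Cycle decomposition: (1 3 4 5 6)
Cycle lengths: 5
Order = lcm(5) = 5

ord(σ) = 5


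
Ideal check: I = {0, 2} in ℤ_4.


Check ideal conditions for I = {0, 2} in ℤ_4:
(1) I is an additive subgroup? Yes
(2) For r ∈ ℤ_4 and a ∈ I: r·a ∈ I? Yes

Yes, I is an ideal of ℤ_4


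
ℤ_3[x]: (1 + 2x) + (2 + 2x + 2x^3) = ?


Add coefficients mod 3:
x^0: 1 + 2 = 0 (mod 3)
x^1: 2 + 2 = 1 (mod 3)
x^2: 0 + 0 = 0 (mod 3)
x^3: 0 + 2 = 2 (mod 3)
Result: x + 2x^3

f + g = x + 2x^3


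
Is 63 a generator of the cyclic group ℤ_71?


g generates ℤ_n iff gcd(g, n) = 1
gcd(63, 71) = 1
Since gcd = 1, 63 is a generator.

Yes, 63 generates ℤ_71


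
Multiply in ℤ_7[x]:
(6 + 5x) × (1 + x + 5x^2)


Expand and collect like terms; reduce coefficients mod 7:
x^0: 6·1 = 6 ≡ 6 (mod 7)
x^1: 6·1 + 5·1 = 11 ≡ 4 (mod 7)
x^2: 6·5 + 5·1 = 35 ≡ 0 (mod 7)
x^3: 5·5 = 25 ≡ 4 (mod 7)
Result: 6 + 4x + 4x^3

f · g = 6 + 4x + 4x^3


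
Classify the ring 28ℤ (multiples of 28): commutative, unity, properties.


28ℤ is a commutative ring under +,× but has no multiplicative identity (1 ∉ 28ℤ); it has no zero divisors, but without unity it is not an integral domain
Commutative: Yes
Integral domain: No
Has unity: No

28ℤ (multiples of 28): Commutative=Yes, Unity=No


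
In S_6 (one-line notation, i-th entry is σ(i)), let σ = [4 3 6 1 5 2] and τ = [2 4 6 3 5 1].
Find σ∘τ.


σ∘τ: apply τ first, then σ
1 →τ 2 →σ 3
2 →τ 4 →σ 1
3 →τ 6 →σ 2
4 →τ 3 →σ 6
5 →τ 5 →σ 5
6 →τ 1 →σ 4

σ∘τ = [3 1 2 6 5 4]


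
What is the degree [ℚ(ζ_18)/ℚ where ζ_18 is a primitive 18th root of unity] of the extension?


[ℚ(ζ_n):ℚ] = deg Φ_n(x) = φ(n). Here φ(18) = 6

[ℚ(ζ_18)/ℚ where ζ_18 is a primitive 18th root of unity] = 6


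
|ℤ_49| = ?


ℤ_n has n elements.

|ℤ_49| = 49


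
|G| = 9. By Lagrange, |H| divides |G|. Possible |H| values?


Lagrange's theorem: |H| divides |G|
|G| = 9
Divisors of 9: 1, 3, 9

Possible subgroup orders: {1, 3, 9}


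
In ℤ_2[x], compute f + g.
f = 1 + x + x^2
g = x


Add coefficients mod 2:
x^0: 1 + 0 = 1 (mod 2)
x^1: 1 + 1 = 0 (mod 2)
x^2: 1 + 0 = 1 (mod 2)
Result: 1 + x^2

f + g = 1 + x^2


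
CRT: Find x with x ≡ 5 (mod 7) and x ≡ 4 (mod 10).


m₁ = 7, m₂ = 10, gcd = 1, so CRT applies. M = m₁·m₂ = 70
Let M₁ = M/m₁ = 10, M₂ = M/m₂ = 7
Find y₁ ≡ M₁⁻¹ (mod m₁): 10⁻¹ ≡ 5 (mod 7)
Find y₂ ≡ M₂⁻¹ (mod m₂): 7⁻¹ ≡ 3 (mod 10)
x = a₁·M₁·y₁ + a₂·M₂·y₂ = 5·10·5 + 4·7·3 = 334
Reduce mod 70: x ≡ 54
Check: 54 mod 7 = 5 ✓, 54 mod 10 = 4 ✓

x ≡ 54 (mod 70)


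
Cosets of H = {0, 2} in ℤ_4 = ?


H = {0, 2}, |H| = 2
Number of cosets = |G|/|H| = 4/2 = 2
0 + H = {0, 2}
1 + H = {1, 3}

Cosets: 0+H={0,2}; 1+H={1,3}


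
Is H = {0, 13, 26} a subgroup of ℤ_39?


Subgroup test for H = {0, 13, 26} in (ℤ_39, +):
(1) 0 ∈ H? Yes
(2) Closure: for all a,b ∈ H, (a+b) mod 39 ∈ H? Yes
(3) Inverses: for all a ∈ H, -a mod 39 ∈ H? Yes

Yes, H is a subgroup of ℤ_39


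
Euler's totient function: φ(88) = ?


Factor n: 88 = 2^3 × 11
φ(n) = n · ∏(1 - 1/p) over distinct primes p | n
φ(88) = 88 · (1 - 1/2) · (1 - 1/11) = 40

φ(88) = 40


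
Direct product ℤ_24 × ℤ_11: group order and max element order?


|ℤ_24 × ℤ_11| = 24 × 11 = 264
Max element order = lcm(24,11) = 264
Cyclic? Yes (gcd=1)

|ℤ_24×ℤ_11| = 264, max element order = 264


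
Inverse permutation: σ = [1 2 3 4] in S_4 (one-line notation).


To find σ⁻¹, swap domain and range:
σ(1) = 1 → σ⁻¹(1) = 1
σ(2) = 2 → σ⁻¹(2) = 2
σ(3) = 3 → σ⁻¹(3) = 3
σ(4) = 4 → σ⁻¹(4) = 4

σ⁻¹ = [1 2 3 4]


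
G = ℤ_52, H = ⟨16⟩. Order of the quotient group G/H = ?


|⟨16⟩| = n / gcd(16, 52) = 52 / 4 = 13
H is normal (ℤ_52 is abelian).
|G/H| = |G| / |H| = 52 / 13 = 4

|G/H| = 4


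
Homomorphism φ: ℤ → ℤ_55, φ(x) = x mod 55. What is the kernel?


Kernel = preimage of identity
ker(φ) = {x ∈ ℤ : x ≡ 0 (mod 55)} = 55ℤ = {0, ±55, ±110, ...}

ker(φ) = 55ℤ


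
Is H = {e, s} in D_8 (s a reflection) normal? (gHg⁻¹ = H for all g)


H = {e, s} in D_8 (s a reflection)
r·s·r⁻¹ = sr⁻² ≠ s for n ≥ 3, so {e, s} is not closed under conjugation

No, not a normal subgroup


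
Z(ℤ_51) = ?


Z(G) = {g ∈ G | gx = xg for all x ∈ G}
ℤ_51 is abelian, so Z(G) = G

Z(ℤ_51) = ℤ_51


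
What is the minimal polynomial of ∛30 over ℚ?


∛30 satisfies x³ - 30 = 0, irreducible over ℚ (no rational root; 30 is not a perfect cube)

Minimal polynomial: x³ - 30


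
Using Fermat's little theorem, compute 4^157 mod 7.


Fermat's little theorem: if p is prime and gcd(a,p)=1, then a^(p-1) ≡ 1 (mod p)
p = 7 is prime, gcd(4,7) = 1
Reduce exponent: 157 mod 6 = 1
So 4^157 ≡ 4^1 (mod 7)
4^1 mod 7 = 4

4^157 ≡ 4 (mod 7)


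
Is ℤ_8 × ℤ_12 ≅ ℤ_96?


Comparing ℤ_8 × ℤ_12 and ℤ_96:
gcd(8,12) = 4 ≠ 1. Max element order in ℤ_8×ℤ_12 is lcm(8,12) = 24 < 96, so it has no element of order 96

No, ℤ_8 × ℤ_12 ≇ ℤ_96


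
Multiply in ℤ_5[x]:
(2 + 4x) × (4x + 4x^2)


Expand and collect like terms; reduce coefficients mod 5:
x^0: 2·0 = 0 ≡ 0 (mod 5)
x^1: 2·4 + 4·0 = 8 ≡ 3 (mod 5)
x^2: 2·4 + 4·4 = 24 ≡ 4 (mod 5)
x^3: 4·4 = 16 ≡ 1 (mod 5)
Result: 3x + 4x^2 + x^3

f · g = 3x + 4x^2 + x^3


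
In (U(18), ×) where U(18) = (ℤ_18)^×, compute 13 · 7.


Operation: multiplication mod 18
13 · 7 = (a × b) mod 18 with a = 13, b = 7

13 · 7 = 1


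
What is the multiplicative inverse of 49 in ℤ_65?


Use the extended Euclidean algorithm to write 1 = 49·s + 65·t; then s mod 65 is the inverse.
Euclidean algorithm:
  49 = 0·65 + 49
  65 = 1·49 + 16
  49 = 3·16 + 1
  16 = 16·1 + 0
gcd(49,65) = 1
Back-substitution gives: 49·(4) + 65·(-3) = 1
So 49⁻¹ ≡ 4 ≡ 4 (mod 65)
Check: 49 × 4 = 196 ≡ 1 (mod 65) ✓

49⁻¹ ≡ 4 (mod 65)


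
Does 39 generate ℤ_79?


g generates ℤ_n iff gcd(g, n) = 1
gcd(39, 79) = 1
Since gcd = 1, 39 is a generator.

Yes, 39 generates ℤ_79


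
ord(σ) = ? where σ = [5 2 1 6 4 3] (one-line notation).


Cycle decomposition: (1 5 4 6 3)
Cycle lengths: 5
Order = lcm(5) = 5

ord(σ) = 5


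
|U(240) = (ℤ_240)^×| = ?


U(n) is the group of units mod n; |U(n)| = φ(n)
|U(240)| = φ(240) = 64

|U(240) = (ℤ_240)^×| = 64


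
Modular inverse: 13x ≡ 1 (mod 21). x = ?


Use the extended Euclidean algorithm to write 1 = 13·s + 21·t; then s mod 21 is the inverse.
Euclidean algorithm:
  13 = 0·21 + 13
  21 = 1·13 + 8
  13 = 1·8 + 5
  8 = 1·5 + 3
  5 = 1·3 + 2
  3 = 1·2 + 1
  2 = 2·1 + 0
gcd(13,21) = 1
Back-substitution gives: 13·(-8) + 21·(5) = 1
So 13⁻¹ ≡ -8 ≡ 13 (mod 21)
Check: 13 × 13 = 169 ≡ 1 (mod 21) ✓

13⁻¹ ≡ 13 (mod 21)


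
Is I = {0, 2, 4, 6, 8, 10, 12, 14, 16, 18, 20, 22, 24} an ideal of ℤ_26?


Check ideal conditions for I = {0, 2, 4, 6, 8, 10, 12, 14, 16, 18, 20, 22, 24} in ℤ_26:
(1) I is an additive subgroup? Yes
(2) For r ∈ ℤ_26 and a ∈ I: r·a ∈ I? Yes

Yes, I is an ideal of ℤ_26


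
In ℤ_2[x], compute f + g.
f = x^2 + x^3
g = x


Add coefficients mod 2:
x^0: 0 + 0 = 0 (mod 2)
x^1: 0 + 1 = 1 (mod 2)
x^2: 1 + 0 = 1 (mod 2)
x^3: 1 + 0 = 1 (mod 2)
Result: x + x^2 + x^3

f + g = x + x^2 + x^3


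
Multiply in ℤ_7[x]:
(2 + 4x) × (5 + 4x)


Expand and collect like terms; reduce coefficients mod 7:
x^0: 2·5 = 10 ≡ 3 (mod 7)
x^1: 2·4 + 4·5 = 28 ≡ 0 (mod 7)
x^2: 4·4 = 16 ≡ 2 (mod 7)
Result: 3 + 2x^2

f · g = 3 + 2x^2


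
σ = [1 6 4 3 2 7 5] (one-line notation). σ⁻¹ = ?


To find σ⁻¹, swap domain and range:
σ(1) = 1 → σ⁻¹(1) = 1
σ(2) = 6 → σ⁻¹(6) = 2
σ(3) = 4 → σ⁻¹(4) = 3
σ(4) = 3 → σ⁻¹(3) = 4
σ(5) = 2 → σ⁻¹(2) = 5
σ(6) = 7 → σ⁻¹(7) = 6
σ(7) = 5 → σ⁻¹(5) = 7

σ⁻¹ = [1 5 4 3 7 2 6]


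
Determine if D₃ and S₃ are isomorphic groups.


Comparing D₃ and S₃:
Both are the unique non-abelian group of order 6

Yes, D₃ ≅ S₃


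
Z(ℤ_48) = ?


Z(G) = {g ∈ G | gx = xg for all x ∈ G}
ℤ_48 is abelian, so Z(G) = G

Z(ℤ_48) = ℤ_48


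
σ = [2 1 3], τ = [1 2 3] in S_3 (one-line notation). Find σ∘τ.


σ∘τ: apply τ first, then σ
1 →τ 1 →σ 2
2 →τ 2 →σ 1
3 →τ 3 →σ 3

σ∘τ = [2 1 3]


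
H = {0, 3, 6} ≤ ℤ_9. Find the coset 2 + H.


2 + H = {2 + h (mod 9) : h ∈ H}
2+0=2, 2+3=5, 2+6=8

2 + H = {2, 5, 8}


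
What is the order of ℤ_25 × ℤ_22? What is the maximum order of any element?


|ℤ_25 × ℤ_22| = 25 × 22 = 550
Max element order = lcm(25,22) = 550
Cyclic? Yes (gcd=1)

|ℤ_25×ℤ_22| = 550, max element order = 550


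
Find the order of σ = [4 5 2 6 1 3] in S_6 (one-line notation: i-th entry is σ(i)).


Cycle decomposition: (1 4 6 3 2 5)
Cycle lengths: 6
Order = lcm(6) = 6

ord(σ) = 6


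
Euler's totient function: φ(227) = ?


Factor n: 227 = 227
φ(n) = n · ∏(1 - 1/p) over distinct primes p | n
φ(227) = 227 · (1 - 1/227) = 226

φ(227) = 226


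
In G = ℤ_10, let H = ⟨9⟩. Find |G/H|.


|⟨9⟩| = n / gcd(9, 10) = 10 / 1 = 10
H is normal (ℤ_10 is abelian).
|G/H| = |G| / |H| = 10 / 10 = 1

|G/H| = 1


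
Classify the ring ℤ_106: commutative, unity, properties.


ℤ_106 is a commutative ring with unity 1; 106 = 2×53 is composite, so 2·53 ≡ 0 gives zero divisors (not an integral domain)
Commutative: Yes
Integral domain: No
Has unity: Yes

ℤ_106: Commutative=Yes, Unity=Yes


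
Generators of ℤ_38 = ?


g generates ℤ_n iff gcd(g,n) = 1
Prime factors of 38: 2, 19
Generators are g ∈ {1,...,37} not divisible by any of these primes.
Generators: {1, 3, 5, 7, 9, 11, 13, 15, 17, 21, 23, 25, 27, 29, 31, 33, 35, 37}
Number of generators = φ(38) = 18

Generators of ℤ_38 = {1, 3, 5, 7, 9, 11, 13, 15, 17, 21, 23, 25, 27, 29, 31, 33, 35, 37}


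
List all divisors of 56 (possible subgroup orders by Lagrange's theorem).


Lagrange's theorem: |H| divides |G|
|G| = 56
Divisors of 56: 1, 2, 4, 7, 8, 14, 28, 56

Possible subgroup orders: {1, 2, 4, 7, 8, 14, 28, 56}


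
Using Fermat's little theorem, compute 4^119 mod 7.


Fermat's little theorem: if p is prime and gcd(a,p)=1, then a^(p-1) ≡ 1 (mod p)
p = 7 is prime, gcd(4,7) = 1
Reduce exponent: 119 mod 6 = 5
So 4^119 ≡ 4^5 (mod 7)
4^5 mod 7 = 2

4^119 ≡ 2 (mod 7)


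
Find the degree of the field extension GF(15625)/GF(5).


GF(15625) = GF(5^6), so the extension degree is 6

[GF(15625)/GF(5)] = 6


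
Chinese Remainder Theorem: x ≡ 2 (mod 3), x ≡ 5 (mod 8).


m₁ = 3, m₂ = 8, gcd = 1, so CRT applies. M = m₁·m₂ = 24
Let M₁ = M/m₁ = 8, M₂ = M/m₂ = 3
Find y₁ ≡ M₁⁻¹ (mod m₁): 8⁻¹ ≡ 2 (mod 3)
Find y₂ ≡ M₂⁻¹ (mod m₂): 3⁻¹ ≡ 3 (mod 8)
x = a₁·M₁·y₁ + a₂·M₂·y₂ = 2·8·2 + 5·3·3 = 77
Reduce mod 24: x ≡ 5
Check: 5 mod 3 = 2 ✓, 5 mod 8 = 5 ✓

x ≡ 5 (mod 24)


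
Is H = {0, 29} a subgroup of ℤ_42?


Subgroup test for H = {0, 29} in (ℤ_42, +):
(1) 0 ∈ H? Yes
(2) Closure: for all a,b ∈ H, (a+b) mod 42 ∈ H? No  [counterexample: 29 + 29 = 16 ∉ H]
(3) Inverses: for all a ∈ H, -a mod 42 ∈ H? No

No, H is not a subgroup of ℤ_42


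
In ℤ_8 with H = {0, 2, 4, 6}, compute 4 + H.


4 + H = {4 + h (mod 8) : h ∈ H}
4+0=4, 4+2=6, 4+4=0, 4+6=2
4 + H = {0, 2, 4, 6} = 0 + H

4 + H = {0, 2, 4, 6}


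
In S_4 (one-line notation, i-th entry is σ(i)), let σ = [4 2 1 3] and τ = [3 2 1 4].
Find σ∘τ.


σ∘τ: apply τ first, then σ
1 →τ 3 →σ 1
2 →τ 2 →σ 2
3 →τ 1 →σ 4
4 →τ 4 →σ 3

σ∘τ = [1 2 4 3]


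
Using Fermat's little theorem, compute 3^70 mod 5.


Fermat's little theorem: if p is prime and gcd(a,p)=1, then a^(p-1) ≡ 1 (mod p)
p = 5 is prime, gcd(3,5) = 1
Reduce exponent: 70 mod 4 = 2
So 3^70 ≡ 3^2 (mod 5)
3^2 mod 5 = 4

3^70 ≡ 4 (mod 5)


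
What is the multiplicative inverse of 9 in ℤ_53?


Use the extended Euclidean algorithm to write 1 = 9·s + 53·t; then s mod 53 is the inverse.
Euclidean algorithm:
  9 = 0·53 + 9
  53 = 5·9 + 8
  9 = 1·8 + 1
  8 = 8·1 + 0
gcd(9,53) = 1
Back-substitution gives: 9·(6) + 53·(-1) = 1
So 9⁻¹ ≡ 6 ≡ 6 (mod 53)
Check: 9 × 6 = 54 ≡ 1 (mod 53) ✓

9⁻¹ ≡ 6 (mod 53)


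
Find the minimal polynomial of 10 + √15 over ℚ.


Let α = 10 + √15. Then α - 10 = √15, so (α - 10)² = 15, giving α² - 20α + 85 = 0. Degree 2 and α ∉ ℚ, so this is the minimal polynomial.

Minimal polynomial: x² - 20x + 85


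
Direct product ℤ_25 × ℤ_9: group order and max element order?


|ℤ_25 × ℤ_9| = 25 × 9 = 225
Max element order = lcm(25,9) = 225
Cyclic? Yes (gcd=1)

|ℤ_25×ℤ_9| = 225, max element order = 225


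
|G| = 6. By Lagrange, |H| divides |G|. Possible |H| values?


Lagrange's theorem: |H| divides |G|
|G| = 6
Divisors of 6: 1, 2, 3, 6

Possible subgroup orders: {1, 2, 3, 6}


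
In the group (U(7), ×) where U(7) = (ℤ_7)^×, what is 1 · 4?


Operation: multiplication mod 7
1 · 4 = (a × b) mod 7 with a = 1, b = 4

1 · 4 = 4


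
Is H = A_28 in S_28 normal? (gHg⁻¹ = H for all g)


H = A_28 in S_28
A_28 has index 2 in S_28, and every subgroup of index 2 is normal

Yes, normal subgroup


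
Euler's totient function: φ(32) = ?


Factor n: 32 = 2^5
φ(n) = n · ∏(1 - 1/p) over distinct primes p | n
φ(32) = 32 · (1 - 1/2) = 16

φ(32) = 16


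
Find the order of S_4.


|S_n| = n! (number of permutations of n symbols)
|S_4| = 4! = 24

|S_4| = 24


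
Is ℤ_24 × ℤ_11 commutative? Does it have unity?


Direct product ring; commutative with unity (1,1); but (1,0)·(0,1) = (0,0) gives zero divisors, so not an integral domain
Commutative: Yes
Integral domain: No
Has unity: Yes

ℤ_24 × ℤ_11: Commutative=Yes, Unity=Yes


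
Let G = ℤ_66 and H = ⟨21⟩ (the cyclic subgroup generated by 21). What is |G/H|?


|⟨21⟩| = n / gcd(21, 66) = 66 / 3 = 22
H is normal (ℤ_66 is abelian).
|G/H| = |G| / |H| = 66 / 22 = 3

|G/H| = 3


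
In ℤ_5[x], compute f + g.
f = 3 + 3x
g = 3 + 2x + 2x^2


Add coefficients mod 5:
x^0: 3 + 3 = 1 (mod 5)
x^1: 3 + 2 = 0 (mod 5)
x^2: 0 + 2 = 2 (mod 5)
Result: 1 + 2x^2

f + g = 1 + 2x^2


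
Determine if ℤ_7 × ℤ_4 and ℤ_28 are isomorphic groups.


Comparing ℤ_7 × ℤ_4 and ℤ_28:
gcd(7,4) = 1, so ℤ_7 × ℤ_4 ≅ ℤ_28 (CRT)

Yes, ℤ_7 × ℤ_4 ≅ ℤ_28


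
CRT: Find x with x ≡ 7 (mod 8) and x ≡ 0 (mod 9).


m₁ = 8, m₂ = 9, gcd = 1, so CRT applies. M = m₁·m₂ = 72
Let M₁ = M/m₁ = 9, M₂ = M/m₂ = 8
Find y₁ ≡ M₁⁻¹ (mod m₁): 9⁻¹ ≡ 1 (mod 8)
Find y₂ ≡ M₂⁻¹ (mod m₂): 8⁻¹ ≡ 8 (mod 9)
x = a₁·M₁·y₁ + a₂·M₂·y₂ = 7·9·1 + 0·8·8 = 63
Reduce mod 72: x ≡ 63
Check: 63 mod 8 = 7 ✓, 63 mod 9 = 0 ✓

x ≡ 63 (mod 72)


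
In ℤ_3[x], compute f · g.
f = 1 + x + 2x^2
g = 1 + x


Expand and collect like terms; reduce coefficients mod 3:
x^0: 1·1 = 1 ≡ 1 (mod 3)
x^1: 1·1 + 1·1 = 2 ≡ 2 (mod 3)
x^2: 1·1 + 2·1 = 3 ≡ 0 (mod 3)
x^3: 2·1 = 2 ≡ 2 (mod 3)
Result: 1 + 2x + 2x^3

f · g = 1 + 2x + 2x^3


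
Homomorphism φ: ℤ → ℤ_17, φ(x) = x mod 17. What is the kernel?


Kernel = preimage of identity
ker(φ) = {x ∈ ℤ : x ≡ 0 (mod 17)} = 17ℤ = {0, ±17, ±34, ...}

ker(φ) = 17ℤ


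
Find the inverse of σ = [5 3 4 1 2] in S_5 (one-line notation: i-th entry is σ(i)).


To find σ⁻¹, swap domain and range:
σ(1) = 5 → σ⁻¹(5) = 1
σ(2) = 3 → σ⁻¹(3) = 2
σ(3) = 4 → σ⁻¹(4) = 3
σ(4) = 1 → σ⁻¹(1) = 4
σ(5) = 2 → σ⁻¹(2) = 5

σ⁻¹ = [4 5 2 3 1]


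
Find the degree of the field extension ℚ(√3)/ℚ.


√3 has minimal polynomial x² - 3 (irreducible over ℚ since 3 is squarefree)

[ℚ(√3)/ℚ] = 2


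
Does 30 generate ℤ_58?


g generates ℤ_n iff gcd(g, n) = 1
gcd(30, 58) = 2
Since gcd = 2 ≠ 1, ⟨30⟩ has order 29 < 58, so 30 is not a generator.

No, 30 does not generate ℤ_58


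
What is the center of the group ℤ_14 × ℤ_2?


Z(G) = {g ∈ G | gx = xg for all x ∈ G}
Direct product of abelian groups is abelian, so Z(G) = G

Z(ℤ_14 × ℤ_2) = ℤ_14 × ℤ_2


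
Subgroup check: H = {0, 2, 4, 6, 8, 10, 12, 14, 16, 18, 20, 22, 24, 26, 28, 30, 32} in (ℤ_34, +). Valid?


Subgroup test for H = {0, 2, 4, 6, 8, 10, 12, 14, 16, 18, 20, 22, 24, 26, 28, 30, 32} in (ℤ_34, +):
(1) 0 ∈ H? Yes
(2) Closure: for all a,b ∈ H, (a+b) mod 34 ∈ H? Yes
(3) Inverses: for all a ∈ H, -a mod 34 ∈ H? Yes

Yes, H is a subgroup of ℤ_34


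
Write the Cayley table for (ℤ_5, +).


Elements: {0, 1, 2, 3, 4}
Operation: addition mod 5
Entry (a, b) = (a + b) mod 5

Cayley table:
  | 0 | 1 | 2 | 3 | 4
0 | 0 | 1 | 2 | 3 | 4
1 | 1 | 2 | 3 | 4 | 0
2 | 2 | 3 | 4 | 0 | 1
3 | 3 | 4 | 0 | 1 | 2
4 | 4 | 0 | 1 | 2 | 3


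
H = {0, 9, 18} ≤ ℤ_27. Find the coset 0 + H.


0 + H = {0 + h (mod 27) : h ∈ H}
0+0=0, 0+9=9, 0+18=18

0 + H = {0, 9, 18}


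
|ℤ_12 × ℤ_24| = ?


|A × B| = |A| · |B|
|ℤ_12 × ℤ_24| = 12 × 24 = 288

|ℤ_12 × ℤ_24| = 288


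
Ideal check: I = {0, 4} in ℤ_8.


Check ideal conditions for I = {0, 4} in ℤ_8:
(1) I is an additive subgroup? Yes
(2) For r ∈ ℤ_8 and a ∈ I: r·a ∈ I? Yes

Yes, I is an ideal of ℤ_8


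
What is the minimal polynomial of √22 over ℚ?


√22 satisfies x² - 22 = 0, irreducible over ℚ since 22 is squarefree

Minimal polynomial: x² - 22


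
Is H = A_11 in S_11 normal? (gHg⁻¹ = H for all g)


H = A_11 in S_11
A_11 has index 2 in S_11, and every subgroup of index 2 is normal

Yes, normal subgroup


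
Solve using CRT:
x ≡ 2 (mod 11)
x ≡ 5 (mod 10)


m₁ = 11, m₂ = 10, gcd = 1, so CRT applies. M = m₁·m₂ = 110
Let M₁ = M/m₁ = 10, M₂ = M/m₂ = 11
Find y₁ ≡ M₁⁻¹ (mod m₁): 10⁻¹ ≡ 10 (mod 11)
Find y₂ ≡ M₂⁻¹ (mod m₂): 11⁻¹ ≡ 1 (mod 10)
x = a₁·M₁·y₁ + a₂·M₂·y₂ = 2·10·10 + 5·11·1 = 255
Reduce mod 110: x ≡ 35
Check: 35 mod 11 = 2 ✓, 35 mod 10 = 5 ✓

x ≡ 35 (mod 110)


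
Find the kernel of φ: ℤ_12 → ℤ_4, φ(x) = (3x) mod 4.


Kernel = preimage of identity
ker(φ) = {x ∈ ℤ_12 : 3x ≡ 0 (mod 4)}. Since 4 | 12, φ is well-defined. The kernel is the cyclic subgroup ⟨4⟩ of ℤ_12 (order 3), i.e. {0, 4, 8}

ker(φ) = {0, 4, 8}


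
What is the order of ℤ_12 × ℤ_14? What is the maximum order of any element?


|ℤ_12 × ℤ_14| = 12 × 14 = 168
Max element order = lcm(12,14) = 84
Cyclic? No (gcd=2)

|ℤ_12×ℤ_14| = 168, max element order = 84


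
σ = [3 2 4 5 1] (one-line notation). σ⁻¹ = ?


To find σ⁻¹, swap domain and range:
σ(1) = 3 → σ⁻¹(3) = 1
σ(2) = 2 → σ⁻¹(2) = 2
σ(3) = 4 → σ⁻¹(4) = 3
σ(4) = 5 → σ⁻¹(5) = 4
σ(5) = 1 → σ⁻¹(1) = 5

σ⁻¹ = [5 2 1 3 4]


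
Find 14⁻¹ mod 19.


Use the extended Euclidean algorithm to write 1 = 14·s + 19·t; then s mod 19 is the inverse.
Euclidean algorithm:
  14 = 0·19 + 14
  19 = 1·14 + 5
  14 = 2·5 + 4
  5 = 1·4 + 1
  4 = 4·1 + 0
gcd(14,19) = 1
Back-substitution gives: 14·(-4) + 19·(3) = 1
So 14⁻¹ ≡ -4 ≡ 15 (mod 19)
Check: 14 × 15 = 210 ≡ 1 (mod 19) ✓

14⁻¹ ≡ 15 (mod 19)


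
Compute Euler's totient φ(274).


Factor n: 274 = 2 × 137
φ(n) = n · ∏(1 - 1/p) over distinct primes p | n
φ(274) = 274 · (1 - 1/2) · (1 - 1/137) = 136

φ(274) = 136


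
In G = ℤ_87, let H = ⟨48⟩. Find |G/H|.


|⟨48⟩| = n / gcd(48, 87) = 87 / 3 = 29
H is normal (ℤ_87 is abelian).
|G/H| = |G| / |H| = 87 / 29 = 3

|G/H| = 3


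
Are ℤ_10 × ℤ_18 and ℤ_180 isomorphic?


Comparing ℤ_10 × ℤ_18 and ℤ_180:
gcd(10,18) = 2 ≠ 1. Max element order in ℤ_10×ℤ_18 is lcm(10,18) = 90 < 180, so it has no element of order 180

No, ℤ_10 × ℤ_18 ≇ ℤ_180


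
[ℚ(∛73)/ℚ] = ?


∛73 has minimal polynomial x³ - 73 (irreducible over ℚ since 73 is not a perfect cube)

[ℚ(∛73)/ℚ] = 3


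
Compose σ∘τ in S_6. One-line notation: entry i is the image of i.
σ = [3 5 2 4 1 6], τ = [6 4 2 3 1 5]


σ∘τ: apply τ first, then σ
1 →τ 6 →σ 6
2 →τ 4 →σ 4
3 →τ 2 →σ 5
4 →τ 3 →σ 2
5 →τ 1 →σ 3
6 →τ 5 →σ 1

σ∘τ = [6 4 5 2 3 1]


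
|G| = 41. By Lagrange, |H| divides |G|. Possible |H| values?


Lagrange's theorem: |H| divides |G|
|G| = 41
Divisors of 41: 1, 41

Possible subgroup orders: {1, 41}


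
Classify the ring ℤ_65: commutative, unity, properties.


ℤ_65 is a commutative ring with unity 1; 65 = 5×13 is composite, so 5·13 ≡ 0 gives zero divisors (not an integral domain)
Commutative: Yes
Integral domain: No
Has unity: Yes

ℤ_65: Commutative=Yes, Unity=Yes


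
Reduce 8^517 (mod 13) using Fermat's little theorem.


Fermat's little theorem: if p is prime and gcd(a,p)=1, then a^(p-1) ≡ 1 (mod p)
p = 13 is prime, gcd(8,13) = 1
Reduce exponent: 517 mod 12 = 1
So 8^517 ≡ 8^1 (mod 13)
8^1 mod 13 = 8

8^517 ≡ 8 (mod 13)


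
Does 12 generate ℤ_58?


g generates ℤ_n iff gcd(g, n) = 1
gcd(12, 58) = 2
Since gcd = 2 ≠ 1, ⟨12⟩ has order 29 < 58, so 12 is not a generator.

No, 12 does not generate ℤ_58


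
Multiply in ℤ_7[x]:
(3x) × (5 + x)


Expand and collect like terms; reduce coefficients mod 7:
x^0: 0·5 = 0 ≡ 0 (mod 7)
x^1: 0·1 + 3·5 = 15 ≡ 1 (mod 7)
x^2: 3·1 = 3 ≡ 3 (mod 7)
Result: x + 3x^2

f · g = x + 3x^2


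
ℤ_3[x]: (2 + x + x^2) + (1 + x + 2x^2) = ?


Add coefficients mod 3:
x^0: 2 + 1 = 0 (mod 3)
x^1: 1 + 1 = 2 (mod 3)
x^2: 1 + 2 = 0 (mod 3)
Result: 2x

f + g = 2x


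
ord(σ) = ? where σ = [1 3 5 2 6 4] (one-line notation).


Cycle decomposition: (2 3 5 6 4)
Cycle lengths: 5
Order = lcm(5) = 5

ord(σ) = 5


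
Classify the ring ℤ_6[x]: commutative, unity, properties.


ℤ_6 has zero divisors (2·3 ≡ 0), and these lift to constant zero divisors in ℤ_6[x]; so not an integral domain
Commutative: Yes
Integral domain: No
Has unity: Yes

ℤ_6[x]: Commutative=Yes, Unity=Yes


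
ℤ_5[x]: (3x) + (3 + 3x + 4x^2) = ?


Add coefficients mod 5:
x^0: 0 + 3 = 3 (mod 5)
x^1: 3 + 3 = 1 (mod 5)
x^2: 0 + 4 = 4 (mod 5)
Result: 3 + x + 4x^2

f + g = 3 + x + 4x^2


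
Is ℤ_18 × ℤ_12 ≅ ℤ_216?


Comparing ℤ_18 × ℤ_12 and ℤ_216:
gcd(18,12) = 6 ≠ 1. Max element order in ℤ_18×ℤ_12 is lcm(18,12) = 36 < 216, so it has no element of order 216

No, ℤ_18 × ℤ_12 ≇ ℤ_216


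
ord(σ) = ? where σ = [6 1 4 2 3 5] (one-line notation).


Cycle decomposition: (1 6 5 3 4 2)
Cycle lengths: 6
Order = lcm(6) = 6

ord(σ) = 6


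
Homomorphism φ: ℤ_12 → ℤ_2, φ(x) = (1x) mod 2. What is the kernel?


Kernel = preimage of identity
ker(φ) = {x ∈ ℤ_12 : 1x ≡ 0 (mod 2)}. Since 2 | 12, φ is well-defined. The kernel is the cyclic subgroup ⟨2⟩ of ℤ_12 (order 6), i.e. {0, 2, 4, 6, 8, 10}

ker(φ) = {0, 2, 4, 6, 8, 10}


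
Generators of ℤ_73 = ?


g generates ℤ_n iff gcd(g,n) = 1
Prime factors of 73: 73
Generators are g ∈ {1,...,72} not divisible by any of these primes.
Generators: {1, 2, 3, 4, 5, 6, 7, 8, 9, 10, 11, 12, 13, 14, 15, 16, 17, 18, 19, 20, 21, 22, 23, 24, 25, 26, 27, 28, 29, 30, 31, 32, 33, 34, 35, 36, 37, 38, 39, 40, 41, 42, 43, 44, 45, 46, 47, 48, 49, 50, 51, 52, 53, 54, 55, 56, 57, 58, 59, 60, 61, 62, 63, 64, 65, 66, 67, 68, 69, 70, 71, 72}
Number of generators = φ(73) = 72

Generators of ℤ_73 = {1, 2, 3, 4, 5, 6, 7, 8, 9, 10, 11, 12, 13, 14, 15, 16, 17, 18, 19, 20, 21, 22, 23, 24, 25, 26, 27, 28, 29, 30, 31, 32, 33, 34, 35, 36, 37, 38, 39, 40, 41, 42, 43, 44, 45, 46, 47, 48, 49, 50, 51, 52, 53, 54, 55, 56, 57, 58, 59, 60, 61, 62, 63, 64, 65, 66, 67, 68, 69, 70, 71, 72}


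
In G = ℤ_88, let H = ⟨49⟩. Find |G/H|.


|⟨49⟩| = n / gcd(49, 88) = 88 / 1 = 88
H is normal (ℤ_88 is abelian).
|G/H| = |G| / |H| = 88 / 88 = 1

|G/H| = 1


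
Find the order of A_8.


|A_n| = n!/2 (even permutations)
|A_8| = 8!/2 = 40320/2 = 20160

|A_8| = 20160


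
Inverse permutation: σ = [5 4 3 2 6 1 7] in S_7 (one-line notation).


To find σ⁻¹, swap domain and range:
σ(1) = 5 → σ⁻¹(5) = 1
σ(2) = 4 → σ⁻¹(4) = 2
σ(3) = 3 → σ⁻¹(3) = 3
σ(4) = 2 → σ⁻¹(2) = 4
σ(5) = 6 → σ⁻¹(6) = 5
σ(6) = 1 → σ⁻¹(1) = 6
σ(7) = 7 → σ⁻¹(7) = 7

σ⁻¹ = [6 4 3 2 1 5 7]


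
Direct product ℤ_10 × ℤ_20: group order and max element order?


|ℤ_10 × ℤ_20| = 10 × 20 = 200
Max element order = lcm(10,20) = 20
Cyclic? No (gcd=10)

|ℤ_10×ℤ_20| = 200, max element order = 20


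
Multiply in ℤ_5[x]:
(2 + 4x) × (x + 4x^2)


Expand and collect like terms; reduce coefficients mod 5:
x^0: 2·0 = 0 ≡ 0 (mod 5)
x^1: 2·1 + 4·0 = 2 ≡ 2 (mod 5)
x^2: 2·4 + 4·1 = 12 ≡ 2 (mod 5)
x^3: 4·4 = 16 ≡ 1 (mod 5)
Result: 2x + 2x^2 + x^3

f · g = 2x + 2x^2 + x^3


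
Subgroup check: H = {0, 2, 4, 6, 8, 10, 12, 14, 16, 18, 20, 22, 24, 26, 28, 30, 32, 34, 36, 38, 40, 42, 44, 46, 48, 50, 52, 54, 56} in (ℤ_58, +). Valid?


Subgroup test for H = {0, 2, 4, 6, 8, 10, 12, 14, 16, 18, 20, 22, 24, 26, 28, 30, 32, 34, 36, 38, 40, 42, 44, 46, 48, 50, 52, 54, 56} in (ℤ_58, +):
(1) 0 ∈ H? Yes
(2) Closure: for all a,b ∈ H, (a+b) mod 58 ∈ H? Yes
(3) Inverses: for all a ∈ H, -a mod 58 ∈ H? Yes

Yes, H is a subgroup of ℤ_58


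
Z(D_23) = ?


Z(G) = {g ∈ G | gx = xg for all x ∈ G}
For odd n, Z(D_n) = {e}: no nontrivial rotation commutes with all reflections

Z(D_23) = {e}


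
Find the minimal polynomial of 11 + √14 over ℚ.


Let α = 11 + √14. Then α - 11 = √14, so (α - 11)² = 14, giving α² - 22α + 107 = 0. Degree 2 and α ∉ ℚ, so this is the minimal polynomial.

Minimal polynomial: x² - 22x + 107


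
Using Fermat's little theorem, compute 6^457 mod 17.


Fermat's little theorem: if p is prime and gcd(a,p)=1, then a^(p-1) ≡ 1 (mod p)
p = 17 is prime, gcd(6,17) = 1
Reduce exponent: 457 mod 16 = 9
So 6^457 ≡ 6^9 (mod 17)
6^9 mod 17 = 11

6^457 ≡ 11 (mod 17)


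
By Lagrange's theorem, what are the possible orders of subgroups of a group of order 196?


Lagrange's theorem: |H| divides |G|
|G| = 196
Divisors of 196: 1, 2, 4, 7, 14, 28, 49, 98, 196

Possible subgroup orders: {1, 2, 4, 7, 14, 28, 49, 98, 196}


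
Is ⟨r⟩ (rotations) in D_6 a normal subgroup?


H = ⟨r⟩ (rotations) in D_6
The rotation subgroup ⟨r⟩ has index 2 in D_6, so it is normal

Yes, normal subgroup


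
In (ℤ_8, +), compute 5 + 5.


Operation: addition mod 8
5 + 5 = (a + b) mod 8 with a = 5, b = 5

5 + 5 = 2


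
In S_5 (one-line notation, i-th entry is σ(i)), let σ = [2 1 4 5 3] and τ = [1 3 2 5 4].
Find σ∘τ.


σ∘τ: apply τ first, then σ
1 →τ 1 →σ 2
2 →τ 3 →σ 4
3 →τ 2 →σ 1
4 →τ 5 →σ 3
5 →τ 4 →σ 5

σ∘τ = [2 4 1 3 5]


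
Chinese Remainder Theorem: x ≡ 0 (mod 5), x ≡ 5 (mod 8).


m₁ = 5, m₂ = 8, gcd = 1, so CRT applies. M = m₁·m₂ = 40
Let M₁ = M/m₁ = 8, M₂ = M/m₂ = 5
Find y₁ ≡ M₁⁻¹ (mod m₁): 8⁻¹ ≡ 2 (mod 5)
Find y₂ ≡ M₂⁻¹ (mod m₂): 5⁻¹ ≡ 5 (mod 8)
x = a₁·M₁·y₁ + a₂·M₂·y₂ = 0·8·2 + 5·5·5 = 125
Reduce mod 40: x ≡ 5
Check: 5 mod 5 = 0 ✓, 5 mod 8 = 5 ✓

x ≡ 5 (mod 40)
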